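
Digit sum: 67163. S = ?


6 + 7 + 1 + 6 + 3 = 23


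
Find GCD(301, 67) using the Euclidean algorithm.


301 = 4 * 67 + 33
67 = 2 * 33 + 1
33 = 33 * 1 + 0
GCD = 1


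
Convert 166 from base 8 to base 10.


166 (base 8) = 118 (decimal)
118 (decimal) = 118 (base 10)


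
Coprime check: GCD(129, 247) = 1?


Euclidean algorithm:
247 = 1 * 129 + 118
129 = 1 * 118 + 11
118 = 10 * 11 + 8
11 = 1 * 8 + 3
8 = 2 * 3 + 2
3 = 1 * 2 + 1
2 = 2 * 1 + 0
GCD(129, 247) = 1

Yes, coprime (GCD = 1)


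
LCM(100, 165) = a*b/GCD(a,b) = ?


GCD(100, 165) = 5
LCM = 100*165/5 = 16500/5 = 3300

LCM = 3300


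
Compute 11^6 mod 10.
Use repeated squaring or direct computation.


11^1 mod 10 = 1
11^2 mod 10 = 1
11^3 mod 10 = 1
11^4 mod 10 = 1
11^5 mod 10 = 1
11^6 mod 10 = 1


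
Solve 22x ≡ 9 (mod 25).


GCD(22, 25) = 1, unique solution
a^(-1) mod 25 = 8
x = 8 * 9 mod 25 = 22

x ≡ 22 (mod 25)


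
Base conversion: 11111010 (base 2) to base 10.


11111010 (base 2) = 250 (decimal)
250 (decimal) = 250 (base 10)


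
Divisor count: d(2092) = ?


2092 = 2^2 × 523^1
d(2092) = (2+1) × (1+1) = 6

6 divisors


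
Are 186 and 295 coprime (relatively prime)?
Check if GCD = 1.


Euclidean algorithm:
295 = 1 * 186 + 109
186 = 1 * 109 + 77
109 = 1 * 77 + 32
77 = 2 * 32 + 13
32 = 2 * 13 + 6
13 = 2 * 6 + 1
6 = 6 * 1 + 0
GCD(186, 295) = 1

Yes, coprime (GCD = 1)


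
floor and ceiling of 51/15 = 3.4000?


51/15 = 3.4000
floor = 3
ceil = 4

floor = 3, ceil = 4


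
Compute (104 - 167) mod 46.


104 - 167 = -63
-63 mod 46 = 29


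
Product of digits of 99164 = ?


9 × 9 × 1 × 6 × 4 = 1944


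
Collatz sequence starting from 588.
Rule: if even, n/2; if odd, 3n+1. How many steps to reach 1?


588 → 294 → 147 → 442 → 221 → 664 → 332 → 166 → 83 → 250 → 125 → 376 → 188 → 94 → 47 → 142 → 71 → 214 → 107 → 322 → 161 → 484 → 242 → 121 → 364 → 182 → 91 → 274 → 137 → 412 → 206 → 103 → 310 → 155 → 466 → 233 → 700 → 350 → 175 → 526 → 263 → 790 → 395 → 1186 → 593 → 1780 → 890 → 445 → 1336 → 668 → 334 → 167 → 502 → 251 → 754 → 377 → 1132 → 566 → 283 → 850 → 425 → 1276 → 638 → 319 → 958 → 479 → 1438 → 719 → 2158 → 1079 → 3238 → 1619 → 4858 → 2429 → 7288 → 3644 → 1822 → 911 → 2734 → 1367 → 4102 → 2051 → 6154 → 3077 → 9232 → 4616 → 2308 → 1154 → 577 → 1732 → 866 → 433 → 1300 → 650 → 325 → 976 → 488 → 244 → 122 → 61 → 184 → 92 → 46 → 23 → 70 → 35 → 106 → 53 → 160 → 80 → 40 → 20 → 10 → 5 → 16 → 8 → 4 → 2 → 1
Total steps = 118

118 steps


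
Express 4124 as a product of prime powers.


4124 / 2 = 2062
2062 / 2 = 1031
1031 / 1031 = 1
4124 = 2^2 × 1031


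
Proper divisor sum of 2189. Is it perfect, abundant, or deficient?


Proper divisors: 1, 11, 199
Sum = 1 + 11 + 199 = 211
211 < 2189 → deficient

s(2189) = 211 (deficient)


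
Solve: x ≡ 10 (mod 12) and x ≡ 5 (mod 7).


M = 12*7 = 84
M1 = M/12 = 7, M2 = M/7 = 12
M1^(-1) mod 12 = 7, M2^(-1) mod 7 = 3
x = 10*7*7 + 5*12*3 = 670
670 mod 84 = 82
Check: 82 mod 12 = 10 ✓, 82 mod 7 = 5 ✓

x ≡ 82 (mod 84)


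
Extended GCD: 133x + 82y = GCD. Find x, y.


Tabular extended Euclidean (each row: r = 133*s + 82*t):
r=133, s=1, t=0
r=82, s=0, t=1
q=1: r=51, s=1, t=-1   [133*(1) + 82*(-1) = 51]
q=1: r=31, s=-1, t=2   [133*(-1) + 82*(2) = 31]
q=1: r=20, s=2, t=-3   [133*(2) + 82*(-3) = 20]
q=1: r=11, s=-3, t=5   [133*(-3) + 82*(5) = 11]
q=1: r=9, s=5, t=-8   [133*(5) + 82*(-8) = 9]
q=1: r=2, s=-8, t=13   [133*(-8) + 82*(13) = 2]
q=4: r=1, s=37, t=-60   [133*(37) + 82*(-60) = 1]
q=2: r=0, s=-82, t=133   [133*(-82) + 82*(133) = 0]
GCD = 1; from the row with r=1: x=37, y=-60
Check: 133*(37) + 82*(-60) = 4921 - 4920 = 1

GCD = 1, x = 37, y = -60


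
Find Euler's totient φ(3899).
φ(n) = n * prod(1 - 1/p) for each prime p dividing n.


3899 = 7 × 557
Prime factors: 7, 557
φ(3899) = 3899 × (1-1/7) × (1-1/557)
= 3899 × 6/7 × 556/557 = 3336

φ(3899) = 3336


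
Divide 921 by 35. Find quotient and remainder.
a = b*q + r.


921 = 35 * 26 + 11
Check: 910 + 11 = 921

q = 26, r = 11


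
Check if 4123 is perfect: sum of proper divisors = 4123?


Proper divisors of 4123: 1, 7, 19, 31, 133, 217, 589
Sum = 1 + 7 + 19 + 31 + 133 + 217 + 589 = 997

No, 4123 is not perfect (997 ≠ 4123)


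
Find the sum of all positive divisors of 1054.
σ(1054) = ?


Divisors of 1054: 1, 2, 17, 31, 34, 62, 527, 1054
Sum = 1 + 2 + 17 + 31 + 34 + 62 + 527 + 1054 = 1728

σ(1054) = 1728


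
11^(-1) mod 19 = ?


Use the extended Euclidean algorithm on (19, 11); each row r = 19*s + 11*t:
r=19, s=1, t=0
r=11, s=0, t=1
q=1: r=8, s=1, t=-1   [19*(1) + 11*(-1) = 8]
q=1: r=3, s=-1, t=2   [19*(-1) + 11*(2) = 3]
q=2: r=2, s=3, t=-5   [19*(3) + 11*(-5) = 2]
q=1: r=1, s=-4, t=7   [19*(-4) + 11*(7) = 1]
q=2: r=0, s=11, t=-19   [19*(11) + 11*(-19) = 0]
GCD = 1 with t = 7, so 11*(7) ≡ 1 (mod 19)
Inverse = 7 mod 19 = 7
Check: 11 * 7 = 77 ≡ 1 (mod 19)

11^(-1) ≡ 7 (mod 19)


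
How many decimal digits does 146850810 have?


146850810 has 9 digits in base 10
floor(log10(146850810)) + 1 = floor(8.1669) + 1 = 9

9 digits (base 10)


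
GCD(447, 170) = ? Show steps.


447 = 2 * 170 + 107
170 = 1 * 107 + 63
107 = 1 * 63 + 44
63 = 1 * 44 + 19
44 = 2 * 19 + 6
19 = 3 * 6 + 1
6 = 6 * 1 + 0
GCD = 1


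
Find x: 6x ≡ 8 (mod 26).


GCD(6, 26) = 2 divides 8
Divide: 3x ≡ 4 (mod 13)
x ≡ 10 (mod 13)


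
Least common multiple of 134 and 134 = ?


GCD(134, 134) = 134
LCM = 134*134/134 = 17956/134 = 134

LCM = 134


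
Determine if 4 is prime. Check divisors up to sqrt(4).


4 / 2 = 2 (exact division)
4 is NOT prime.

No, 4 is not prime


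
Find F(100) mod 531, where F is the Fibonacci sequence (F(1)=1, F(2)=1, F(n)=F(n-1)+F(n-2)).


F(k) mod 531 for k=1..100:
1, 1, 2, 3, 5, 8, 13, 21, 34, 55, 89, 144, 233, 377, 79, 456, 4, 460, 464, 393, 326, 188, 514, 171, 154, 325, 479, 273, 221, 494, 184, 147, 331, 478, 278, 225, 503, 197, 169, 366, 4, 370, 374, 213, 56, 269, 325, 63, 388, 451, 308, 228, 5, 233, 238, 471, 178, 118, 296, 414, 179, 62, 241, 303, 13, 316, 329, 114, 443, 26, 469, 495, 433, 397, 299, 165, 464, 98, 31, 129, 160, 289, 449, 207, 125, 332, 457, 258, 184, 442, 95, 6, 101, 107, 208, 315, 523, 307, 299, 75
F(100) mod 531 = 75


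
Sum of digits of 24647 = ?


2 + 4 + 6 + 4 + 7 = 23


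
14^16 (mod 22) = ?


14^1 mod 22 = 14
14^2 mod 22 = 20
14^3 mod 22 = 16
14^4 mod 22 = 4
14^5 mod 22 = 12
14^6 mod 22 = 14
14^7 mod 22 = 20
14^8 mod 22 = 16
14^9 mod 22 = 4
14^10 mod 22 = 12
14^11 mod 22 = 14
14^12 mod 22 = 20
14^13 mod 22 = 16
14^14 mod 22 = 4
14^15 mod 22 = 12
14^16 mod 22 = 14


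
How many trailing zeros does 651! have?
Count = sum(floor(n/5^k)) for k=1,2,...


floor(651/5) = 130
floor(651/25) = 26
floor(651/125) = 5
floor(651/625) = 1
Total = 162

162 trailing zeros


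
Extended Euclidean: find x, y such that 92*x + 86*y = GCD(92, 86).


Tabular extended Euclidean (each row: r = 92*s + 86*t):
r=92, s=1, t=0
r=86, s=0, t=1
q=1: r=6, s=1, t=-1   [92*(1) + 86*(-1) = 6]
q=14: r=2, s=-14, t=15   [92*(-14) + 86*(15) = 2]
q=3: r=0, s=43, t=-46   [92*(43) + 86*(-46) = 0]
GCD = 2; from the row with r=2: x=-14, y=15
Check: 92*(-14) + 86*(15) = -1288 + 1290 = 2

GCD = 2, x = -14, y = 15


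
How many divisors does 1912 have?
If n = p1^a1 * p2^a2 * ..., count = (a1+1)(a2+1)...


1912 = 2^3 × 239^1
d(1912) = (3+1) × (1+1) = 8

8 divisors


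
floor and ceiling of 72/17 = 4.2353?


72/17 = 4.2353
floor = 4
ceil = 5

floor = 4, ceil = 5


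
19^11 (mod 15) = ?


19^1 mod 15 = 4
19^2 mod 15 = 1
19^3 mod 15 = 4
19^4 mod 15 = 1
19^5 mod 15 = 4
19^6 mod 15 = 1
19^7 mod 15 = 4
19^8 mod 15 = 1
19^9 mod 15 = 4
19^10 mod 15 = 1
19^11 mod 15 = 4


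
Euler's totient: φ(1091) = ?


1091 = 1091
Prime factors: 1091
φ(1091) = 1091 × (1-1/1091)
= 1091 × 1090/1091 = 1090

φ(1091) = 1090


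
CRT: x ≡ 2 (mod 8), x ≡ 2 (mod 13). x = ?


M = 8*13 = 104
M1 = M/8 = 13, M2 = M/13 = 8
M1^(-1) mod 8 = 5, M2^(-1) mod 13 = 5
x = 2*13*5 + 2*8*5 = 210
210 mod 104 = 2
Check: 2 mod 8 = 2 ✓, 2 mod 13 = 2 ✓

x ≡ 2 (mod 104)


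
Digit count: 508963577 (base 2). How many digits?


508963577 in base 2 = 11110010101100010101011111001
Number of digits = 29

29 digits (base 2)


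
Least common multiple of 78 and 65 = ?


GCD(78, 65) = 13
LCM = 78*65/13 = 5070/13 = 390

LCM = 390


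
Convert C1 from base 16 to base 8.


C1 (base 16) = 193 (decimal)
193 (decimal) = 301 (base 8)


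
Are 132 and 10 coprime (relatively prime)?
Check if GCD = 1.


Euclidean algorithm:
132 = 13 * 10 + 2
10 = 5 * 2 + 0
GCD(132, 10) = 2

No, not coprime (GCD = 2)


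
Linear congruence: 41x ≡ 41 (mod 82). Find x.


GCD(41, 82) = 41 divides 41
Divide: 1x ≡ 1 (mod 2)
x ≡ 1 (mod 2)


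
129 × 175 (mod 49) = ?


129 × 175 = 22575
22575 mod 49 = 35


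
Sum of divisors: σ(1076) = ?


Divisors of 1076: 1, 2, 4, 269, 538, 1076
Sum = 1 + 2 + 4 + 269 + 538 + 1076 = 1890

σ(1076) = 1890


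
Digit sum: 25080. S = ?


2 + 5 + 0 + 8 + 0 = 15


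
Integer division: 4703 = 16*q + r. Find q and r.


4703 = 16 * 293 + 15
Check: 4688 + 15 = 4703

q = 293, r = 15


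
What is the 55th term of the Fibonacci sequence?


Sequence: 1, 1, 2, 3, 5, 8, 13, 21, 34, 55, 89, 144, 233, 377, 610, 987, 1597, 2584, 4181, 6765, 10946, 17711, 28657, 46368, 75025, 121393, 196418, 317811, 514229, 832040, 1346269, 2178309, 3524578, 5702887, 9227465, 14930352, 24157817, 39088169, 63245986, 102334155, 165580141, 267914296, 433494437, 701408733, 1134903170, 1836311903, 2971215073, 4807526976, 7778742049, 12586269025, 20365011074, 32951280099, 53316291173, 86267571272, 139583862445
F(55) = 139583862445


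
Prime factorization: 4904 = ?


4904 / 2 = 2452
2452 / 2 = 1226
1226 / 2 = 613
613 / 613 = 1
4904 = 2^3 × 613


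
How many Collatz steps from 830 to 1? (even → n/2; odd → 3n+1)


830 → 415 → 1246 → 623 → 1870 → 935 → 2806 → 1403 → 4210 → 2105 → 6316 → 3158 → 1579 → 4738 → 2369 → 7108 → 3554 → 1777 → 5332 → 2666 → 1333 → 4000 → 2000 → 1000 → 500 → 250 → 125 → 376 → 188 → 94 → 47 → 142 → 71 → 214 → 107 → 322 → 161 → 484 → 242 → 121 → 364 → 182 → 91 → 274 → 137 → 412 → 206 → 103 → 310 → 155 → 466 → 233 → 700 → 350 → 175 → 526 → 263 → 790 → 395 → 1186 → 593 → 1780 → 890 → 445 → 1336 → 668 → 334 → 167 → 502 → 251 → 754 → 377 → 1132 → 566 → 283 → 850 → 425 → 1276 → 638 → 319 → 958 → 479 → 1438 → 719 → 2158 → 1079 → 3238 → 1619 → 4858 → 2429 → 7288 → 3644 → 1822 → 911 → 2734 → 1367 → 4102 → 2051 → 6154 → 3077 → 9232 → 4616 → 2308 → 1154 → 577 → 1732 → 866 → 433 → 1300 → 650 → 325 → 976 → 488 → 244 → 122 → 61 → 184 → 92 → 46 → 23 → 70 → 35 → 106 → 53 → 160 → 80 → 40 → 20 → 10 → 5 → 16 → 8 → 4 → 2 → 1
Total steps = 134

134 steps


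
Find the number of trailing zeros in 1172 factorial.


floor(1172/5) = 234
floor(1172/25) = 46
floor(1172/125) = 9
floor(1172/625) = 1
Total = 290

290 trailing zeros


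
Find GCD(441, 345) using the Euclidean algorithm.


441 = 1 * 345 + 96
345 = 3 * 96 + 57
96 = 1 * 57 + 39
57 = 1 * 39 + 18
39 = 2 * 18 + 3
18 = 6 * 3 + 0
GCD = 3


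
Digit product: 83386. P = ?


8 × 3 × 3 × 8 × 6 = 3456


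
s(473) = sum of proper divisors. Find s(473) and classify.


Proper divisors: 1, 11, 43
Sum = 1 + 11 + 43 = 55
55 < 473 → deficient

s(473) = 55 (deficient)


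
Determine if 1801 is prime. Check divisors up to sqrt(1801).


Check divisors up to sqrt(1801) = 42.4382
No divisors found.
1801 is prime.

Yes, 1801 is prime


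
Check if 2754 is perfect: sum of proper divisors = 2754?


Proper divisors of 2754: 1, 2, 3, 6, 9, 17, 18, 27, 34, 51, 54, 81, 102, 153, 162, 306, 459, 918, 1377
Sum = 1 + 2 + 3 + 6 + 9 + 17 + 18 + 27 + 34 + 51 + 54 + 81 + 102 + 153 + 162 + 306 + 459 + 918 + 1377 = 3780

No, 2754 is not perfect (3780 ≠ 2754)


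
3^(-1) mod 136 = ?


Use the extended Euclidean algorithm on (136, 3); each row r = 136*s + 3*t:
r=136, s=1, t=0
r=3, s=0, t=1
q=45: r=1, s=1, t=-45   [136*(1) + 3*(-45) = 1]
q=3: r=0, s=-3, t=136   [136*(-3) + 3*(136) = 0]
GCD = 1 with t = -45, so 3*(-45) ≡ 1 (mod 136)
Inverse = -45 mod 136 = 91
Check: 3 * 91 = 273 ≡ 1 (mod 136)

3^(-1) ≡ 91 (mod 136)


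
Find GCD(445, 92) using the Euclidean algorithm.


445 = 4 * 92 + 77
92 = 1 * 77 + 15
77 = 5 * 15 + 2
15 = 7 * 2 + 1
2 = 2 * 1 + 0
GCD = 1


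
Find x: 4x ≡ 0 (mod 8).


GCD(4, 8) = 4 divides 0
Divide: 1x ≡ 0 (mod 2)
x ≡ 0 (mod 2)


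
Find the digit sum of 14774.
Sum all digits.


1 + 4 + 7 + 7 + 4 = 23


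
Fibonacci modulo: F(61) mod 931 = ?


F(k) mod 931 for k=1..61:
1, 1, 2, 3, 5, 8, 13, 21, 34, 55, 89, 144, 233, 377, 610, 56, 666, 722, 457, 248, 705, 22, 727, 749, 545, 363, 908, 340, 317, 657, 43, 700, 743, 512, 324, 836, 229, 134, 363, 497, 860, 426, 355, 781, 205, 55, 260, 315, 575, 890, 534, 493, 96, 589, 685, 343, 97, 440, 537, 46, 583
F(61) mod 931 = 583


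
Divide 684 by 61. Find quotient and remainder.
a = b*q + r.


684 = 61 * 11 + 13
Check: 671 + 13 = 684

q = 11, r = 13


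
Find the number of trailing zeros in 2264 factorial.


floor(2264/5) = 452
floor(2264/25) = 90
floor(2264/125) = 18
floor(2264/625) = 3
Total = 563

563 trailing zeros


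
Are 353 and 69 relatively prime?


Euclidean algorithm:
353 = 5 * 69 + 8
69 = 8 * 8 + 5
8 = 1 * 5 + 3
5 = 1 * 3 + 2
3 = 1 * 2 + 1
2 = 2 * 1 + 0
GCD(353, 69) = 1

Yes, coprime (GCD = 1)


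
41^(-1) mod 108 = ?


Use the extended Euclidean algorithm on (108, 41); each row r = 108*s + 41*t:
r=108, s=1, t=0
r=41, s=0, t=1
q=2: r=26, s=1, t=-2   [108*(1) + 41*(-2) = 26]
q=1: r=15, s=-1, t=3   [108*(-1) + 41*(3) = 15]
q=1: r=11, s=2, t=-5   [108*(2) + 41*(-5) = 11]
q=1: r=4, s=-3, t=8   [108*(-3) + 41*(8) = 4]
q=2: r=3, s=8, t=-21   [108*(8) + 41*(-21) = 3]
q=1: r=1, s=-11, t=29   [108*(-11) + 41*(29) = 1]
q=3: r=0, s=41, t=-108   [108*(41) + 41*(-108) = 0]
GCD = 1 with t = 29, so 41*(29) ≡ 1 (mod 108)
Inverse = 29 mod 108 = 29
Check: 41 * 29 = 1189 ≡ 1 (mod 108)

41^(-1) ≡ 29 (mod 108)


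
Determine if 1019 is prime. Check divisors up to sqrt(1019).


Check divisors up to sqrt(1019) = 31.9218
No divisors found.
1019 is prime.

Yes, 1019 is prime


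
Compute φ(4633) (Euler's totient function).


4633 = 41 × 113
Prime factors: 41, 113
φ(4633) = 4633 × (1-1/41) × (1-1/113)
= 4633 × 40/41 × 112/113 = 4480

φ(4633) = 4480


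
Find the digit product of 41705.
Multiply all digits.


4 × 1 × 7 × 0 × 5 = 0


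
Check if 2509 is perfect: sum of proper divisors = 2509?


Proper divisors of 2509: 1, 13, 193
Sum = 1 + 13 + 193 = 207

No, 2509 is not perfect (207 ≠ 2509)


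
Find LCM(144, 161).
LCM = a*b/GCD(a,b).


GCD(144, 161) = 1
LCM = 144*161/1 = 23184/1 = 23184

LCM = 23184


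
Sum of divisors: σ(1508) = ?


Divisors of 1508: 1, 2, 4, 13, 26, 29, 52, 58, 116, 377, 754, 1508
Sum = 1 + 2 + 4 + 13 + 26 + 29 + 52 + 58 + 116 + 377 + 754 + 1508 = 2940

σ(1508) = 2940


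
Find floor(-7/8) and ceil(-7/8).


-7/8 = -0.8750
floor = -1
ceil = 0

floor = -1, ceil = 0


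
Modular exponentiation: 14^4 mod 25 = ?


14^1 mod 25 = 14
14^2 mod 25 = 21
14^3 mod 25 = 19
14^4 mod 25 = 16


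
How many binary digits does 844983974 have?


844983974 in base 2 = 110010010111010110111010100110
Number of digits = 30

30 digits (base 2)


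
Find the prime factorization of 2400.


2400 / 2 = 1200
1200 / 2 = 600
600 / 2 = 300
300 / 2 = 150
150 / 2 = 75
75 / 3 = 25
25 / 5 = 5
5 / 5 = 1
2400 = 2^5 × 3 × 5^2


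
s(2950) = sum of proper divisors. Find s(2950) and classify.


Proper divisors: 1, 2, 5, 10, 25, 50, 59, 118, 295, 590, 1475
Sum = 1 + 2 + 5 + 10 + 25 + 50 + 59 + 118 + 295 + 590 + 1475 = 2630
2630 < 2950 → deficient

s(2950) = 2630 (deficient)


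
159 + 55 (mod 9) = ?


159 + 55 = 214
214 mod 9 = 7


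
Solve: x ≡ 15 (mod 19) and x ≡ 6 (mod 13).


M = 19*13 = 247
M1 = M/19 = 13, M2 = M/13 = 19
M1^(-1) mod 19 = 3, M2^(-1) mod 13 = 11
x = 15*13*3 + 6*19*11 = 1839
1839 mod 247 = 110
Check: 110 mod 19 = 15 ✓, 110 mod 13 = 6 ✓

x ≡ 110 (mod 247)


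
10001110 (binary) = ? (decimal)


10001110 (base 2) = 142 (decimal)
142 (decimal) = 142 (base 10)


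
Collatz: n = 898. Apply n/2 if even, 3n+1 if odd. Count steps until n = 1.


898 → 449 → 1348 → 674 → 337 → 1012 → 506 → 253 → 760 → 380 → 190 → 95 → 286 → 143 → 430 → 215 → 646 → 323 → 970 → 485 → 1456 → 728 → 364 → 182 → 91 → 274 → 137 → 412 → 206 → 103 → 310 → 155 → 466 → 233 → 700 → 350 → 175 → 526 → 263 → 790 → 395 → 1186 → 593 → 1780 → 890 → 445 → 1336 → 668 → 334 → 167 → 502 → 251 → 754 → 377 → 1132 → 566 → 283 → 850 → 425 → 1276 → 638 → 319 → 958 → 479 → 1438 → 719 → 2158 → 1079 → 3238 → 1619 → 4858 → 2429 → 7288 → 3644 → 1822 → 911 → 2734 → 1367 → 4102 → 2051 → 6154 → 3077 → 9232 → 4616 → 2308 → 1154 → 577 → 1732 → 866 → 433 → 1300 → 650 → 325 → 976 → 488 → 244 → 122 → 61 → 184 → 92 → 46 → 23 → 70 → 35 → 106 → 53 → 160 → 80 → 40 → 20 → 10 → 5 → 16 → 8 → 4 → 2 → 1
Total steps = 116

116 steps


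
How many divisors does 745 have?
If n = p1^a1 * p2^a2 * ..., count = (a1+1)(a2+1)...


745 = 5^1 × 149^1
d(745) = (1+1) × (1+1) = 4

4 divisors


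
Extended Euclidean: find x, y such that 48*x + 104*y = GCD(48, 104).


Tabular extended Euclidean (each row: r = 48*s + 104*t):
r=48, s=1, t=0
r=104, s=0, t=1
q=0: r=48, s=1, t=0   [48*(1) + 104*(0) = 48]
q=2: r=8, s=-2, t=1   [48*(-2) + 104*(1) = 8]
q=6: r=0, s=13, t=-6   [48*(13) + 104*(-6) = 0]
GCD = 8; from the row with r=8: x=-2, y=1
Check: 48*(-2) + 104*(1) = -96 + 104 = 8

GCD = 8, x = -2, y = 1


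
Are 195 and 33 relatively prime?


Euclidean algorithm:
195 = 5 * 33 + 30
33 = 1 * 30 + 3
30 = 10 * 3 + 0
GCD(195, 33) = 3

No, not coprime (GCD = 3)


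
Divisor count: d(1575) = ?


1575 = 3^2 × 5^2 × 7^1
d(1575) = (2+1) × (2+1) × (1+1) = 18

18 divisors


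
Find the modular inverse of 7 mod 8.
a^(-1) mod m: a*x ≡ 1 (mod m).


Use the extended Euclidean algorithm on (8, 7); each row r = 8*s + 7*t:
r=8, s=1, t=0
r=7, s=0, t=1
q=1: r=1, s=1, t=-1   [8*(1) + 7*(-1) = 1]
q=7: r=0, s=-7, t=8   [8*(-7) + 7*(8) = 0]
GCD = 1 with t = -1, so 7*(-1) ≡ 1 (mod 8)
Inverse = -1 mod 8 = 7
Check: 7 * 7 = 49 ≡ 1 (mod 8)

7^(-1) ≡ 7 (mod 8)


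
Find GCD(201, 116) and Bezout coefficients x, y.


Tabular extended Euclidean (each row: r = 201*s + 116*t):
r=201, s=1, t=0
r=116, s=0, t=1
q=1: r=85, s=1, t=-1   [201*(1) + 116*(-1) = 85]
q=1: r=31, s=-1, t=2   [201*(-1) + 116*(2) = 31]
q=2: r=23, s=3, t=-5   [201*(3) + 116*(-5) = 23]
q=1: r=8, s=-4, t=7   [201*(-4) + 116*(7) = 8]
q=2: r=7, s=11, t=-19   [201*(11) + 116*(-19) = 7]
q=1: r=1, s=-15, t=26   [201*(-15) + 116*(26) = 1]
q=7: r=0, s=116, t=-201   [201*(116) + 116*(-201) = 0]
GCD = 1; from the row with r=1: x=-15, y=26
Check: 201*(-15) + 116*(26) = -3015 + 3016 = 1

GCD = 1, x = -15, y = 26


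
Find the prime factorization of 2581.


2581 / 29 = 89
89 / 89 = 1
2581 = 29 × 89


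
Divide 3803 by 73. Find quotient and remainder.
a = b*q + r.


3803 = 73 * 52 + 7
Check: 3796 + 7 = 3803

q = 52, r = 7


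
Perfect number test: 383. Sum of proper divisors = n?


Proper divisors of 383: 1
Sum = 1 = 1

No, 383 is not perfect (1 ≠ 383)


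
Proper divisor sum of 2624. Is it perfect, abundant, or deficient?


Proper divisors: 1, 2, 4, 8, 16, 32, 41, 64, 82, 164, 328, 656, 1312
Sum = 1 + 2 + 4 + 8 + 16 + 32 + 41 + 64 + 82 + 164 + 328 + 656 + 1312 = 2710
2710 > 2624 → abundant

s(2624) = 2710 (abundant)


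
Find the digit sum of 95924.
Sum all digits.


9 + 5 + 9 + 2 + 4 = 29


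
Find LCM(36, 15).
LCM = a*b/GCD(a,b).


GCD(36, 15) = 3
LCM = 36*15/3 = 540/3 = 180

LCM = 180


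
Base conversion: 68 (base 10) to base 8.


68 (base 10) = 68 (decimal)
68 (decimal) = 104 (base 8)


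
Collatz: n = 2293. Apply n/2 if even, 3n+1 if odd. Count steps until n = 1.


2293 → 6880 → 3440 → 1720 → 860 → 430 → 215 → 646 → 323 → 970 → 485 → 1456 → 728 → 364 → 182 → 91 → 274 → 137 → 412 → 206 → 103 → 310 → 155 → 466 → 233 → 700 → 350 → 175 → 526 → 263 → 790 → 395 → 1186 → 593 → 1780 → 890 → 445 → 1336 → 668 → 334 → 167 → 502 → 251 → 754 → 377 → 1132 → 566 → 283 → 850 → 425 → 1276 → 638 → 319 → 958 → 479 → 1438 → 719 → 2158 → 1079 → 3238 → 1619 → 4858 → 2429 → 7288 → 3644 → 1822 → 911 → 2734 → 1367 → 4102 → 2051 → 6154 → 3077 → 9232 → 4616 → 2308 → 1154 → 577 → 1732 → 866 → 433 → 1300 → 650 → 325 → 976 → 488 → 244 → 122 → 61 → 184 → 92 → 46 → 23 → 70 → 35 → 106 → 53 → 160 → 80 → 40 → 20 → 10 → 5 → 16 → 8 → 4 → 2 → 1
Total steps = 107

107 steps


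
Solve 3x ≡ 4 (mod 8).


GCD(3, 8) = 1, unique solution
a^(-1) mod 8 = 3
x = 3 * 4 mod 8 = 4

x ≡ 4 (mod 8)


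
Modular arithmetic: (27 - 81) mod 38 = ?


27 - 81 = -54
-54 mod 38 = 22


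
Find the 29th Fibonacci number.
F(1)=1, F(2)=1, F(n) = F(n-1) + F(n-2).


Sequence: 1, 1, 2, 3, 5, 8, 13, 21, 34, 55, 89, 144, 233, 377, 610, 987, 1597, 2584, 4181, 6765, 10946, 17711, 28657, 46368, 75025, 121393, 196418, 317811, 514229
F(29) = 514229


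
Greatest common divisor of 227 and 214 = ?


227 = 1 * 214 + 13
214 = 16 * 13 + 6
13 = 2 * 6 + 1
6 = 6 * 1 + 0
GCD = 1


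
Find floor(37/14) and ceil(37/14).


37/14 = 2.6429
floor = 2
ceil = 3

floor = 2, ceil = 3


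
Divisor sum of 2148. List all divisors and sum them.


Divisors of 2148: 1, 2, 3, 4, 6, 12, 179, 358, 537, 716, 1074, 2148
Sum = 1 + 2 + 3 + 4 + 6 + 12 + 179 + 358 + 537 + 716 + 1074 + 2148 = 5040

σ(2148) = 5040


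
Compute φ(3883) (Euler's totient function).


3883 = 11 × 353
Prime factors: 11, 353
φ(3883) = 3883 × (1-1/11) × (1-1/353)
= 3883 × 10/11 × 352/353 = 3520

φ(3883) = 3520


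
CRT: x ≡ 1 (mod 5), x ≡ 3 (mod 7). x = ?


M = 5*7 = 35
M1 = M/5 = 7, M2 = M/7 = 5
M1^(-1) mod 5 = 3, M2^(-1) mod 7 = 3
x = 1*7*3 + 3*5*3 = 66
66 mod 35 = 31
Check: 31 mod 5 = 1 ✓, 31 mod 7 = 3 ✓

x ≡ 31 (mod 35)


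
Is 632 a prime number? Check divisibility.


632 / 2 = 316 (exact division)
632 is NOT prime.

No, 632 is not prime


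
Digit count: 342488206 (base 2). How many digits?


342488206 in base 2 = 10100011010011111010010001110
Number of digits = 29

29 digits (base 2)


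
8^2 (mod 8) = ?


8^1 mod 8 = 0
8^2 mod 8 = 0


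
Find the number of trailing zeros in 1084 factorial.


floor(1084/5) = 216
floor(1084/25) = 43
floor(1084/125) = 8
floor(1084/625) = 1
Total = 268

268 trailing zeros


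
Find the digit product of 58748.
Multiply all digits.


5 × 8 × 7 × 4 × 8 = 8960


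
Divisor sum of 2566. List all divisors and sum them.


Divisors of 2566: 1, 2, 1283, 2566
Sum = 1 + 2 + 1283 + 2566 = 3852

σ(2566) = 3852


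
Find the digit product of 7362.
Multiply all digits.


7 × 3 × 6 × 2 = 252


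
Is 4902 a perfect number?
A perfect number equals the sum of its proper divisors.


Proper divisors of 4902: 1, 2, 3, 6, 19, 38, 43, 57, 86, 114, 129, 258, 817, 1634, 2451
Sum = 1 + 2 + 3 + 6 + 19 + 38 + 43 + 57 + 86 + 114 + 129 + 258 + 817 + 1634 + 2451 = 5658

No, 4902 is not perfect (5658 ≠ 4902)


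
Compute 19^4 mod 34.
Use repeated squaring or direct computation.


19^1 mod 34 = 19
19^2 mod 34 = 21
19^3 mod 34 = 25
19^4 mod 34 = 33


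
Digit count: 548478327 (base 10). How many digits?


548478327 has 9 digits in base 10
floor(log10(548478327)) + 1 = floor(8.7392) + 1 = 9

9 digits (base 10)


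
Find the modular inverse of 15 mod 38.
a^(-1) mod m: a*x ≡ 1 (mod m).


Use the extended Euclidean algorithm on (38, 15); each row r = 38*s + 15*t:
r=38, s=1, t=0
r=15, s=0, t=1
q=2: r=8, s=1, t=-2   [38*(1) + 15*(-2) = 8]
q=1: r=7, s=-1, t=3   [38*(-1) + 15*(3) = 7]
q=1: r=1, s=2, t=-5   [38*(2) + 15*(-5) = 1]
q=7: r=0, s=-15, t=38   [38*(-15) + 15*(38) = 0]
GCD = 1 with t = -5, so 15*(-5) ≡ 1 (mod 38)
Inverse = -5 mod 38 = 33
Check: 15 * 33 = 495 ≡ 1 (mod 38)

15^(-1) ≡ 33 (mod 38)


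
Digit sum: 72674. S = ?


7 + 2 + 6 + 7 + 4 = 26


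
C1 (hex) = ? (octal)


C1 (base 16) = 193 (decimal)
193 (decimal) = 301 (base 8)


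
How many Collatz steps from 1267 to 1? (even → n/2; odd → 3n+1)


1267 → 3802 → 1901 → 5704 → 2852 → 1426 → 713 → 2140 → 1070 → 535 → 1606 → 803 → 2410 → 1205 → 3616 → 1808 → 904 → 452 → 226 → 113 → 340 → 170 → 85 → 256 → 128 → 64 → 32 → 16 → 8 → 4 → 2 → 1
Total steps = 31

31 steps


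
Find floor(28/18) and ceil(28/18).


28/18 = 1.5556
floor = 1
ceil = 2

floor = 1, ceil = 2


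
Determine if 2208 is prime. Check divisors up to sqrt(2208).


2208 / 2 = 1104 (exact division)
2208 is NOT prime.

No, 2208 is not prime


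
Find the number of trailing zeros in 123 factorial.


floor(123/5) = 24
floor(123/25) = 4
Total = 28

28 trailing zeros


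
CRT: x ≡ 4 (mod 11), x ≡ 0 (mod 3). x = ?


M = 11*3 = 33
M1 = M/11 = 3, M2 = M/3 = 11
M1^(-1) mod 11 = 4, M2^(-1) mod 3 = 2
x = 4*3*4 + 0*11*2 = 48
48 mod 33 = 15
Check: 15 mod 11 = 4 ✓, 15 mod 3 = 0 ✓

x ≡ 15 (mod 33)


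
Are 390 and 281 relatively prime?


Euclidean algorithm:
390 = 1 * 281 + 109
281 = 2 * 109 + 63
109 = 1 * 63 + 46
63 = 1 * 46 + 17
46 = 2 * 17 + 12
17 = 1 * 12 + 5
12 = 2 * 5 + 2
5 = 2 * 2 + 1
2 = 2 * 1 + 0
GCD(390, 281) = 1

Yes, coprime (GCD = 1)


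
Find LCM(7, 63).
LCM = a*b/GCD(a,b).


GCD(7, 63) = 7
LCM = 7*63/7 = 441/7 = 63

LCM = 63


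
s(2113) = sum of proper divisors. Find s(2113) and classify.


Proper divisors: 1
Sum = 1 = 1
1 < 2113 → deficient

s(2113) = 1 (deficient)


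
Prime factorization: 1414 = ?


1414 / 2 = 707
707 / 7 = 101
101 / 101 = 1
1414 = 2 × 7 × 101


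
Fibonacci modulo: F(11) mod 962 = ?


F(k) mod 962 for k=1..11:
1, 1, 2, 3, 5, 8, 13, 21, 34, 55, 89
F(11) mod 962 = 89


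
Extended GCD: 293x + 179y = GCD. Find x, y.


Tabular extended Euclidean (each row: r = 293*s + 179*t):
r=293, s=1, t=0
r=179, s=0, t=1
q=1: r=114, s=1, t=-1   [293*(1) + 179*(-1) = 114]
q=1: r=65, s=-1, t=2   [293*(-1) + 179*(2) = 65]
q=1: r=49, s=2, t=-3   [293*(2) + 179*(-3) = 49]
q=1: r=16, s=-3, t=5   [293*(-3) + 179*(5) = 16]
q=3: r=1, s=11, t=-18   [293*(11) + 179*(-18) = 1]
q=16: r=0, s=-179, t=293   [293*(-179) + 179*(293) = 0]
GCD = 1; from the row with r=1: x=11, y=-18
Check: 293*(11) + 179*(-18) = 3223 - 3222 = 1

GCD = 1, x = 11, y = -18


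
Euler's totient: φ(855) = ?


855 = 3^2 × 5 × 19
Prime factors: 3, 5, 19
φ(855) = 855 × (1-1/3) × (1-1/5) × (1-1/19)
= 855 × 2/3 × 4/5 × 18/19 = 432

φ(855) = 432


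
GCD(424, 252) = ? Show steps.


424 = 1 * 252 + 172
252 = 1 * 172 + 80
172 = 2 * 80 + 12
80 = 6 * 12 + 8
12 = 1 * 8 + 4
8 = 2 * 4 + 0
GCD = 4


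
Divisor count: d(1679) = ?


1679 = 23^1 × 73^1
d(1679) = (1+1) × (1+1) = 4

4 divisors


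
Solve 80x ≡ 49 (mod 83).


GCD(80, 83) = 1, unique solution
a^(-1) mod 83 = 55
x = 55 * 49 mod 83 = 39

x ≡ 39 (mod 83)


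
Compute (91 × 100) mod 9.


91 × 100 = 9100
9100 mod 9 = 1


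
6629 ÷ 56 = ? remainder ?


6629 = 56 * 118 + 21
Check: 6608 + 21 = 6629

q = 118, r = 21


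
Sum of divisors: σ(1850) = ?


Divisors of 1850: 1, 2, 5, 10, 25, 37, 50, 74, 185, 370, 925, 1850
Sum = 1 + 2 + 5 + 10 + 25 + 37 + 50 + 74 + 185 + 370 + 925 + 1850 = 3534

σ(1850) = 3534


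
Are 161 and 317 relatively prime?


Euclidean algorithm:
317 = 1 * 161 + 156
161 = 1 * 156 + 5
156 = 31 * 5 + 1
5 = 5 * 1 + 0
GCD(161, 317) = 1

Yes, coprime (GCD = 1)


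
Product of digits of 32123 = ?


3 × 2 × 1 × 2 × 3 = 36


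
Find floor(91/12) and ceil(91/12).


91/12 = 7.5833
floor = 7
ceil = 8

floor = 7, ceil = 8


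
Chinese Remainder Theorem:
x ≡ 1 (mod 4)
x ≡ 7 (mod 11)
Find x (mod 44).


M = 4*11 = 44
M1 = M/4 = 11, M2 = M/11 = 4
M1^(-1) mod 4 = 3, M2^(-1) mod 11 = 3
x = 1*11*3 + 7*4*3 = 117
117 mod 44 = 29
Check: 29 mod 4 = 1 ✓, 29 mod 11 = 7 ✓

x ≡ 29 (mod 44)


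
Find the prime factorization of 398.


398 / 2 = 199
199 / 199 = 1
398 = 2 × 199


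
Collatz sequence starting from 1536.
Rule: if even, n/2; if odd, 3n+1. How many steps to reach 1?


1536 → 768 → 384 → 192 → 96 → 48 → 24 → 12 → 6 → 3 → 10 → 5 → 16 → 8 → 4 → 2 → 1
Total steps = 16

16 steps


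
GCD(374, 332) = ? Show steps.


374 = 1 * 332 + 42
332 = 7 * 42 + 38
42 = 1 * 38 + 4
38 = 9 * 4 + 2
4 = 2 * 2 + 0
GCD = 2


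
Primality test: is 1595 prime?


1595 / 5 = 319 (exact division)
1595 is NOT prime.

No, 1595 is not prime


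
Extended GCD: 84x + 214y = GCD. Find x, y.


Tabular extended Euclidean (each row: r = 84*s + 214*t):
r=84, s=1, t=0
r=214, s=0, t=1
q=0: r=84, s=1, t=0   [84*(1) + 214*(0) = 84]
q=2: r=46, s=-2, t=1   [84*(-2) + 214*(1) = 46]
q=1: r=38, s=3, t=-1   [84*(3) + 214*(-1) = 38]
q=1: r=8, s=-5, t=2   [84*(-5) + 214*(2) = 8]
q=4: r=6, s=23, t=-9   [84*(23) + 214*(-9) = 6]
q=1: r=2, s=-28, t=11   [84*(-28) + 214*(11) = 2]
q=3: r=0, s=107, t=-42   [84*(107) + 214*(-42) = 0]
GCD = 2; from the row with r=2: x=-28, y=11
Check: 84*(-28) + 214*(11) = -2352 + 2354 = 2

GCD = 2, x = -28, y = 11


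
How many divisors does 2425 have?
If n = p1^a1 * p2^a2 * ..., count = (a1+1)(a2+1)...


2425 = 5^2 × 97^1
d(2425) = (2+1) × (1+1) = 6

6 divisors


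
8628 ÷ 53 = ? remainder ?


8628 = 53 * 162 + 42
Check: 8586 + 42 = 8628

q = 162, r = 42


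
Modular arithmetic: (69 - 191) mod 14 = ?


69 - 191 = -122
-122 mod 14 = 4


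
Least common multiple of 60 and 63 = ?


GCD(60, 63) = 3
LCM = 60*63/3 = 3780/3 = 1260

LCM = 1260


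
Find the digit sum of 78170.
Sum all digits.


7 + 8 + 1 + 7 + 0 = 23


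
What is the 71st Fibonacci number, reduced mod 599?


F(k) mod 599 for k=1..71:
1, 1, 2, 3, 5, 8, 13, 21, 34, 55, 89, 144, 233, 377, 11, 388, 399, 188, 587, 176, 164, 340, 504, 245, 150, 395, 545, 341, 287, 29, 316, 345, 62, 407, 469, 277, 147, 424, 571, 396, 368, 165, 533, 99, 33, 132, 165, 297, 462, 160, 23, 183, 206, 389, 595, 385, 381, 167, 548, 116, 65, 181, 246, 427, 74, 501, 575, 477, 453, 331, 185
F(71) mod 599 = 185


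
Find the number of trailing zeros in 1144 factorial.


floor(1144/5) = 228
floor(1144/25) = 45
floor(1144/125) = 9
floor(1144/625) = 1
Total = 283

283 trailing zeros


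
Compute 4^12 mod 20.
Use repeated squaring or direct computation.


4^1 mod 20 = 4
4^2 mod 20 = 16
4^3 mod 20 = 4
4^4 mod 20 = 16
4^5 mod 20 = 4
4^6 mod 20 = 16
4^7 mod 20 = 4
4^8 mod 20 = 16
4^9 mod 20 = 4
4^10 mod 20 = 16
4^11 mod 20 = 4
4^12 mod 20 = 16


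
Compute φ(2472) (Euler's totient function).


2472 = 2^3 × 3 × 103
Prime factors: 2, 3, 103
φ(2472) = 2472 × (1-1/2) × (1-1/3) × (1-1/103)
= 2472 × 1/2 × 2/3 × 102/103 = 816

φ(2472) = 816


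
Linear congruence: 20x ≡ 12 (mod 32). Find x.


GCD(20, 32) = 4 divides 12
Divide: 5x ≡ 3 (mod 8)
x ≡ 7 (mod 8)


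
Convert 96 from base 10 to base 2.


96 (base 10) = 96 (decimal)
96 (decimal) = 1100000 (base 2)


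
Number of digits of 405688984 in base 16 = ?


405688984 in base 16 = 182E5298
Number of digits = 8

8 digits (base 16)


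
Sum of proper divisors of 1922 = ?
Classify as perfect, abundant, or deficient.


Proper divisors: 1, 2, 31, 62, 961
Sum = 1 + 2 + 31 + 62 + 961 = 1057
1057 < 1922 → deficient

s(1922) = 1057 (deficient)


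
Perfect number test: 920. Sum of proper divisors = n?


Proper divisors of 920: 1, 2, 4, 5, 8, 10, 20, 23, 40, 46, 92, 115, 184, 230, 460
Sum = 1 + 2 + 4 + 5 + 8 + 10 + 20 + 23 + 40 + 46 + 92 + 115 + 184 + 230 + 460 = 1240

No, 920 is not perfect (1240 ≠ 920)


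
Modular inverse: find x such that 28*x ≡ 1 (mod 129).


Use the extended Euclidean algorithm on (129, 28); each row r = 129*s + 28*t:
r=129, s=1, t=0
r=28, s=0, t=1
q=4: r=17, s=1, t=-4   [129*(1) + 28*(-4) = 17]
q=1: r=11, s=-1, t=5   [129*(-1) + 28*(5) = 11]
q=1: r=6, s=2, t=-9   [129*(2) + 28*(-9) = 6]
q=1: r=5, s=-3, t=14   [129*(-3) + 28*(14) = 5]
q=1: r=1, s=5, t=-23   [129*(5) + 28*(-23) = 1]
q=5: r=0, s=-28, t=129   [129*(-28) + 28*(129) = 0]
GCD = 1 with t = -23, so 28*(-23) ≡ 1 (mod 129)
Inverse = -23 mod 129 = 106
Check: 28 * 106 = 2968 ≡ 1 (mod 129)

28^(-1) ≡ 106 (mod 129)


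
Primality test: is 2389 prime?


Check divisors up to sqrt(2389) = 48.8774
No divisors found.
2389 is prime.

Yes, 2389 is prime


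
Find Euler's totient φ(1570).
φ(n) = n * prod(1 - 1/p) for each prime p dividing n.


1570 = 2 × 5 × 157
Prime factors: 2, 5, 157
φ(1570) = 1570 × (1-1/2) × (1-1/5) × (1-1/157)
= 1570 × 1/2 × 4/5 × 156/157 = 624

φ(1570) = 624


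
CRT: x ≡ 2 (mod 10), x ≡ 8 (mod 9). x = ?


M = 10*9 = 90
M1 = M/10 = 9, M2 = M/9 = 10
M1^(-1) mod 10 = 9, M2^(-1) mod 9 = 1
x = 2*9*9 + 8*10*1 = 242
242 mod 90 = 62
Check: 62 mod 10 = 2 ✓, 62 mod 9 = 8 ✓

x ≡ 62 (mod 90)


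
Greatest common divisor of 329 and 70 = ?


329 = 4 * 70 + 49
70 = 1 * 49 + 21
49 = 2 * 21 + 7
21 = 3 * 7 + 0
GCD = 7


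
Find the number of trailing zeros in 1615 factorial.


floor(1615/5) = 323
floor(1615/25) = 64
floor(1615/125) = 12
floor(1615/625) = 2
Total = 401

401 trailing zeros


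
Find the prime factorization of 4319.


4319 / 7 = 617
617 / 617 = 1
4319 = 7 × 617


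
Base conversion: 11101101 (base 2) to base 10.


11101101 (base 2) = 237 (decimal)
237 (decimal) = 237 (base 10)


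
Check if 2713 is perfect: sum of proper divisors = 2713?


Proper divisors of 2713: 1
Sum = 1 = 1

No, 2713 is not perfect (1 ≠ 2713)


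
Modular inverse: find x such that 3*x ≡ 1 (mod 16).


Use the extended Euclidean algorithm on (16, 3); each row r = 16*s + 3*t:
r=16, s=1, t=0
r=3, s=0, t=1
q=5: r=1, s=1, t=-5   [16*(1) + 3*(-5) = 1]
q=3: r=0, s=-3, t=16   [16*(-3) + 3*(16) = 0]
GCD = 1 with t = -5, so 3*(-5) ≡ 1 (mod 16)
Inverse = -5 mod 16 = 11
Check: 3 * 11 = 33 ≡ 1 (mod 16)

3^(-1) ≡ 11 (mod 16)


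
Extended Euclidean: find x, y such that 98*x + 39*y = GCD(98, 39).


Tabular extended Euclidean (each row: r = 98*s + 39*t):
r=98, s=1, t=0
r=39, s=0, t=1
q=2: r=20, s=1, t=-2   [98*(1) + 39*(-2) = 20]
q=1: r=19, s=-1, t=3   [98*(-1) + 39*(3) = 19]
q=1: r=1, s=2, t=-5   [98*(2) + 39*(-5) = 1]
q=19: r=0, s=-39, t=98   [98*(-39) + 39*(98) = 0]
GCD = 1; from the row with r=1: x=2, y=-5
Check: 98*(2) + 39*(-5) = 196 - 195 = 1

GCD = 1, x = 2, y = -5


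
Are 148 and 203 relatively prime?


Euclidean algorithm:
203 = 1 * 148 + 55
148 = 2 * 55 + 38
55 = 1 * 38 + 17
38 = 2 * 17 + 4
17 = 4 * 4 + 1
4 = 4 * 1 + 0
GCD(148, 203) = 1

Yes, coprime (GCD = 1)


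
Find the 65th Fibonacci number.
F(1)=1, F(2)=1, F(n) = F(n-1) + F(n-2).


Sequence: 1, 1, 2, 3, 5, 8, 13, 21, 34, 55, 89, 144, 233, 377, 610, 987, 1597, 2584, 4181, 6765, 10946, 17711, 28657, 46368, 75025, 121393, 196418, 317811, 514229, 832040, 1346269, 2178309, 3524578, 5702887, 9227465, 14930352, 24157817, 39088169, 63245986, 102334155, 165580141, 267914296, 433494437, 701408733, 1134903170, 1836311903, 2971215073, 4807526976, 7778742049, 12586269025, 20365011074, 32951280099, 53316291173, 86267571272, 139583862445, 225851433717, 365435296162, 591286729879, 956722026041, 1548008755920, 2504730781961, 4052739537881, 6557470319842, 10610209857723, 17167680177565
F(65) = 17167680177565


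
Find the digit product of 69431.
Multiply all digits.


6 × 9 × 4 × 3 × 1 = 648


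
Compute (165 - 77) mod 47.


165 - 77 = 88
88 mod 47 = 41


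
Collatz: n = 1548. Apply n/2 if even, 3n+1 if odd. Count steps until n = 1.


1548 → 774 → 387 → 1162 → 581 → 1744 → 872 → 436 → 218 → 109 → 328 → 164 → 82 → 41 → 124 → 62 → 31 → 94 → 47 → 142 → 71 → 214 → 107 → 322 → 161 → 484 → 242 → 121 → 364 → 182 → 91 → 274 → 137 → 412 → 206 → 103 → 310 → 155 → 466 → 233 → 700 → 350 → 175 → 526 → 263 → 790 → 395 → 1186 → 593 → 1780 → 890 → 445 → 1336 → 668 → 334 → 167 → 502 → 251 → 754 → 377 → 1132 → 566 → 283 → 850 → 425 → 1276 → 638 → 319 → 958 → 479 → 1438 → 719 → 2158 → 1079 → 3238 → 1619 → 4858 → 2429 → 7288 → 3644 → 1822 → 911 → 2734 → 1367 → 4102 → 2051 → 6154 → 3077 → 9232 → 4616 → 2308 → 1154 → 577 → 1732 → 866 → 433 → 1300 → 650 → 325 → 976 → 488 → 244 → 122 → 61 → 184 → 92 → 46 → 23 → 70 → 35 → 106 → 53 → 160 → 80 → 40 → 20 → 10 → 5 → 16 → 8 → 4 → 2 → 1
Total steps = 122

122 steps


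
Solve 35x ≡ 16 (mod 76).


GCD(35, 76) = 1, unique solution
a^(-1) mod 76 = 63
x = 63 * 16 mod 76 = 20

x ≡ 20 (mod 76)


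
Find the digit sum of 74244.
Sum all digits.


7 + 4 + 2 + 4 + 4 = 21


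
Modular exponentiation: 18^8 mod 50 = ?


18^1 mod 50 = 18
18^2 mod 50 = 24
18^3 mod 50 = 32
18^4 mod 50 = 26
18^5 mod 50 = 18
18^6 mod 50 = 24
18^7 mod 50 = 32
18^8 mod 50 = 26


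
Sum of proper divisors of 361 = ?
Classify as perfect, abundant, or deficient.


Proper divisors: 1, 19
Sum = 1 + 19 = 20
20 < 361 → deficient

s(361) = 20 (deficient)


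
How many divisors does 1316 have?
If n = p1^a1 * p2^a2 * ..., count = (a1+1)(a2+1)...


1316 = 2^2 × 7^1 × 47^1
d(1316) = (2+1) × (1+1) × (1+1) = 12

12 divisors


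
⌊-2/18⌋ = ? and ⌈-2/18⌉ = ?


-2/18 = -0.1111
floor = -1
ceil = 0

floor = -1, ceil = 0


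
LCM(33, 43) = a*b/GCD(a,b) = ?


GCD(33, 43) = 1
LCM = 33*43/1 = 1419/1 = 1419

LCM = 1419


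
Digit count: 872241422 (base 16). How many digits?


872241422 in base 16 = 33FD590E
Number of digits = 8

8 digits (base 16)


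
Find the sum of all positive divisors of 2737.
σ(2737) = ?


Divisors of 2737: 1, 7, 17, 23, 119, 161, 391, 2737
Sum = 1 + 7 + 17 + 23 + 119 + 161 + 391 + 2737 = 3456

σ(2737) = 3456


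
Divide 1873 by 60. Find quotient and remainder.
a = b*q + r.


1873 = 60 * 31 + 13
Check: 1860 + 13 = 1873

q = 31, r = 13


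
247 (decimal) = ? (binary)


247 (base 10) = 247 (decimal)
247 (decimal) = 11110111 (base 2)


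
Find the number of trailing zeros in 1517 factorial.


floor(1517/5) = 303
floor(1517/25) = 60
floor(1517/125) = 12
floor(1517/625) = 2
Total = 377

377 trailing zeros


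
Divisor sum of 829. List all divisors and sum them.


Divisors of 829: 1, 829
Sum = 1 + 829 = 830

σ(829) = 830


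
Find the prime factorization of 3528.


3528 / 2 = 1764
1764 / 2 = 882
882 / 2 = 441
441 / 3 = 147
147 / 3 = 49
49 / 7 = 7
7 / 7 = 1
3528 = 2^3 × 3^2 × 7^2
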